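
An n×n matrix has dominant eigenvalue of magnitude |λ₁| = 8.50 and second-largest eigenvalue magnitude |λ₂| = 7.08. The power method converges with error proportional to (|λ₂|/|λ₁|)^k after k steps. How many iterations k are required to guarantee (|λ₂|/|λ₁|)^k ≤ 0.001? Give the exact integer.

38

|λ₂/λ₁| = 7.08/8.50 = 0.83294
Need k ≥ ln(0.001) / ln(0.83294) = -6.9078 / -0.1828 ≈ 37.790
Smallest integer k satisfying the bound: 38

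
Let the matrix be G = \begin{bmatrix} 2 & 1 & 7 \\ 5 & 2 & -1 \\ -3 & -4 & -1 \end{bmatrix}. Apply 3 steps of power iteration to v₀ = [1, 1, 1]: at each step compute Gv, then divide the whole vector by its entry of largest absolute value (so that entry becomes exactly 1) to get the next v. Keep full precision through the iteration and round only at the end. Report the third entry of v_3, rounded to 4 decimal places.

Gv0 = (10.00000, 6.00000, -8.00000); divide by 10.00000 → v1 = (1.00000, 0.60000, -0.80000)
Gv1 = (-3.00000, 7.00000, -4.60000); divide by 7.00000 → v2 = (-0.42857, 1.00000, -0.65714)
Gv2 = (-4.45714, 0.51429, -2.05714); divide by -4.45714 → v3 = (1.00000, -0.11538, 0.46154)
Requested entry of v3: -144/-312 = 0.4615

0.4615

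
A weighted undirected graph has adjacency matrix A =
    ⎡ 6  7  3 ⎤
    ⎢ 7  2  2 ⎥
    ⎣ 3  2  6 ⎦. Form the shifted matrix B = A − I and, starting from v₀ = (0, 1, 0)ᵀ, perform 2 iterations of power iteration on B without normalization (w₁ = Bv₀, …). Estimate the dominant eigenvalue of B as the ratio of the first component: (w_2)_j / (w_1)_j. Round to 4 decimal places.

μ ≈ 6.8571

B = A − I has rows (5, 7, 3); (7, 1, 2); (3, 2, 5)
w1 = Bv₀ = (7, 1, 2)
w2 = Bw1 = (48, 54, 33)
Ratio: 48/7 = 6.8571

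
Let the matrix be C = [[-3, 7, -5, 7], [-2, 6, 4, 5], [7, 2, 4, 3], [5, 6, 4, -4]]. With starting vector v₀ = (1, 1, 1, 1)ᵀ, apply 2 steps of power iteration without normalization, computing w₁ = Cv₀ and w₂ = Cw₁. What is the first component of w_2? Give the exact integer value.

w1 = Cv₀ = ((-3)·1 + 7·1 + (-5)·1 + 7·1; (-2)·1 + 6·1 + 4·1 + 5·1; 7·1 + 2·1 + 4·1 + 3·1; 5·1 + 6·1 + 4·1 + (-4)·1) = (6, 13, 16, 11)
w2 = Cw1 = ((-3)·6 + 7·13 + (-5)·16 + 7·11; (-2)·6 + 6·13 + 4·16 + 5·11; 7·6 + 2·13 + 4·16 + 3·11; 5·6 + 6·13 + 4·16 + (-4)·11) = (70, 185, 165, 128)
The requested component of w2 is 70.

70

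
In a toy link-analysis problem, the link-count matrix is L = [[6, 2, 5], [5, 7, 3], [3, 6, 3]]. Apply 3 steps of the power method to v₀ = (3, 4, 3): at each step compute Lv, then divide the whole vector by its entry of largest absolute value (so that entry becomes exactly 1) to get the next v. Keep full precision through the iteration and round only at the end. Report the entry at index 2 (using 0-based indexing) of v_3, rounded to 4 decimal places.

0.8058

Lv0 = (41.00000, 52.00000, 42.00000); divide by 52.00000 → v1 = (0.78846, 1.00000, 0.80769)
Lv1 = (10.76923, 13.36538, 10.78846); divide by 13.36538 → v2 = (0.80576, 1.00000, 0.80719)
Lv2 = (10.87050, 13.45036, 10.83885); divide by 13.45036 → v3 = (0.80819, 1.00000, 0.80584)
Requested entry of v3: 7533/9348 = 0.8058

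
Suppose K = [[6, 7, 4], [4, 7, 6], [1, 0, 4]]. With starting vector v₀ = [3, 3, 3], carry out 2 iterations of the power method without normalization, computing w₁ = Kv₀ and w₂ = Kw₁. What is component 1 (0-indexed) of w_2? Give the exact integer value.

w1 = Kv₀ = (51, 51, 15)
w2 = Kw1 = (723, 651, 111)
The requested component of w2 is 651.

651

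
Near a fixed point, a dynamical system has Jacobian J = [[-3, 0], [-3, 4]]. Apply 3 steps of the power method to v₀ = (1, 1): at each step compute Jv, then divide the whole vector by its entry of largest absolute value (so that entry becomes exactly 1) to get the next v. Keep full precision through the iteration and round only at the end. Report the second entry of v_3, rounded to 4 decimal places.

Jv0 = (-3.00000, 1.00000); divide by -3.00000 → v1 = (1.00000, -0.33333)
Jv1 = (-3.00000, -4.33333); divide by -4.33333 → v2 = (0.69231, 1.00000)
Jv2 = (-2.07692, 1.92308); divide by -2.07692 → v3 = (1.00000, -0.92593)
Requested entry of v3: 25/-27 = -0.9259

-0.9259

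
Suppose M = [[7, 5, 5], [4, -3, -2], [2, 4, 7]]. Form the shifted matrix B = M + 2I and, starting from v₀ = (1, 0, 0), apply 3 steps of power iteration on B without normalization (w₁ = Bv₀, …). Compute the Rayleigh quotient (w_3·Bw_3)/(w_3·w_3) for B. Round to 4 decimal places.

B = M + 2I has rows (9, 5, 5); (4, -1, -2); (2, 4, 9)
w1 = Bv₀ = (9, 4, 2)
w2 = Bw1 = (111, 28, 52)
w3 = Bw2 = (1399, 312, 802)
Bw3 = (18161, 3680, 11264)
w3·Bw3 = 35589127; w3·w3 = 2697749; μ ≈ 35589127/2697749 = 13.1922

μ ≈ 13.1922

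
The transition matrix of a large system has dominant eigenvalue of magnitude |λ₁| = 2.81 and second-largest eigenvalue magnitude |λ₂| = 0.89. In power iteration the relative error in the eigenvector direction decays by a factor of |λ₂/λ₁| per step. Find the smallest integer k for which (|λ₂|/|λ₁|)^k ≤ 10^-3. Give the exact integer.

|λ₂/λ₁| = 0.89/2.81 = 0.31673
Need k ≥ ln(10^-3) / ln(0.31673) = -6.9078 / -1.1497 ≈ 6.008
Smallest integer k satisfying the bound: 7

7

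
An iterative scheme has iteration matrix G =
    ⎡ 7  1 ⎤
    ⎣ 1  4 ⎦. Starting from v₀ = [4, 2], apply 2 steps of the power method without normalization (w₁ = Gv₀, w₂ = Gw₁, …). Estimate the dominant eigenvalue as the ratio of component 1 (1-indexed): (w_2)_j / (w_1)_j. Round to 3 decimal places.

w1 = Gv₀ = (30, 12)
w2 = Gw1 = (222, 78)
Ratio at component: 222 / 30 = 7.400

λ ≈ 7.400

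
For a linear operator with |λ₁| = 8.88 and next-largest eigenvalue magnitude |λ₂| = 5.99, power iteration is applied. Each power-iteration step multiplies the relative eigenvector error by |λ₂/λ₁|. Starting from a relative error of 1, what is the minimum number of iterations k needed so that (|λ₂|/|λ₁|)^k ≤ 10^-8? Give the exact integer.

47

|λ₂/λ₁| = 5.99/8.88 = 0.67455
Need k ≥ ln(10^-8) / ln(0.67455) = -18.4207 / -0.3937 ≈ 46.787
Smallest integer k satisfying the bound: 47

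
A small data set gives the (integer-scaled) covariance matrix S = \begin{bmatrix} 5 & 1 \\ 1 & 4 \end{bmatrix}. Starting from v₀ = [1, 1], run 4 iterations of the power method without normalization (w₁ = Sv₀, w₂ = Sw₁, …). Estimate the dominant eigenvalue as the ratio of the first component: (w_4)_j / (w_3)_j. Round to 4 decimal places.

w1 = Sv₀ = (5·1 + 1·1; 1·1 + 4·1) = (6, 5)
w2 = Sw1 = (5·6 + 1·5; 1·6 + 4·5) = (35, 26)
w3 = Sw2 = (201, 139)
w4 = Sw3 = (1144, 757)
Ratio at component: 1144 / 201 = 5.6915

5.6915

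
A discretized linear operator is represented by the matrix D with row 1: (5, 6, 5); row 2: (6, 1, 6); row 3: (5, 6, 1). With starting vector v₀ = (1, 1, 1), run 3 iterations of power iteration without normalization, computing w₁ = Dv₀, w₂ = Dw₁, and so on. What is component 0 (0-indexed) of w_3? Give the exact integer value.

w1 = Dv₀ = (16, 13, 12)
w2 = Dw1 = (218, 181, 170)
w3 = Dw2 = (3026, 2509, 2346)
The requested component of w3 is 3026.

3026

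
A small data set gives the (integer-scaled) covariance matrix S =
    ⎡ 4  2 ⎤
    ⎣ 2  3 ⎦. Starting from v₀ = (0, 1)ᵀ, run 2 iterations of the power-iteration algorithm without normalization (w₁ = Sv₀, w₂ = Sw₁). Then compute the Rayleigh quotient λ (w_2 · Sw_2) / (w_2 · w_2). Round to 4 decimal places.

λ ≈ 5.5315

w1 = Sv₀ = (2, 3)
w2 = Sw1 = (14, 13)
Sw2 = (82, 67)
w2·Sw2 = 14·82 + 13·67 = 2019; w2·w2 = 14·14 + 13·13 = 365
λ ≈ 2019/365 = 5.5315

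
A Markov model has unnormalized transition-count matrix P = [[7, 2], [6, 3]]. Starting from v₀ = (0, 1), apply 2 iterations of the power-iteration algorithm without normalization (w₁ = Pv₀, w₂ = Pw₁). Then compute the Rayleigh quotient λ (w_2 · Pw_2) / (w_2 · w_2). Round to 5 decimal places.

λ ≈ 8.89774

w1 = Pv₀ = (2, 3)
w2 = Pw1 = (20, 21)
Pw2 = (182, 183)
w2·Pw2 = 20·182 + 21·183 = 7483; w2·w2 = 20·20 + 21·21 = 841
λ ≈ 7483/841 = 8.89774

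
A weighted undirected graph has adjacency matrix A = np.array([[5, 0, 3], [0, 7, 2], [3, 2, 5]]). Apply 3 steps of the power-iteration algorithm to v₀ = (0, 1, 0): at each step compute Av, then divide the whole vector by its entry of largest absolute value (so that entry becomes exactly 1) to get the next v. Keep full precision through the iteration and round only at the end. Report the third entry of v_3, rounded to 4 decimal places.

0.5823

Av0 = (0.00000, 7.00000, 2.00000); divide by 7.00000 → v1 = (0.00000, 1.00000, 0.28571)
Av1 = (0.85714, 7.57143, 3.42857); divide by 7.57143 → v2 = (0.11321, 1.00000, 0.45283)
Av2 = (1.92453, 7.90566, 4.60377); divide by 7.90566 → v3 = (0.24344, 1.00000, 0.58234)
Requested entry of v3: 244/419 = 0.5823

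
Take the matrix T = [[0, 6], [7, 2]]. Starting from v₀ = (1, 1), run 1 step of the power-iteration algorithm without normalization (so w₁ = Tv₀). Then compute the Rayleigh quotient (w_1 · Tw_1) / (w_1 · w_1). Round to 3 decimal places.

w1 = Tv₀ = (0·1 + 6·1; 7·1 + 2·1) = (6, 9)
Tw1 = (54, 60)
w1·Tw1 = 6·54 + 9·60 = 864; w1·w1 = 6·6 + 9·9 = 117
λ ≈ 864/117 = 7.385

λ ≈ 7.385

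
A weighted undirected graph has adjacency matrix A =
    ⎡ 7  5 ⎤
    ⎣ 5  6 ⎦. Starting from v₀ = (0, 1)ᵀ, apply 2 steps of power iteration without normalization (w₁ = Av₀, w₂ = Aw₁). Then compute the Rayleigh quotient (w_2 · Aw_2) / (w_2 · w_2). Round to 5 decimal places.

λ ≈ 11.52165

w1 = Av₀ = (7·0 + 5·1; 5·0 + 6·1) = (5, 6)
w2 = Aw1 = (7·5 + 5·6; 5·5 + 6·6) = (65, 61)
Aw2 = (760, 691)
w2·Aw2 = 65·760 + 61·691 = 91551; w2·w2 = 65·65 + 61·61 = 7946
λ ≈ 91551/7946 = 11.52165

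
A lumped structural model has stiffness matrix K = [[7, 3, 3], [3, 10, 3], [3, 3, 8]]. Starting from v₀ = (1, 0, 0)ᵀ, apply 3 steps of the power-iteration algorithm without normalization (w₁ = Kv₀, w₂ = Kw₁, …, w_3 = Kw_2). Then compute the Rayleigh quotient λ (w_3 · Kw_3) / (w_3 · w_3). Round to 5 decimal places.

14.47202

w1 = Kv₀ = (7·1 + 3·0 + 3·0; 3·1 + 10·0 + 3·0; 3·1 + 3·0 + 8·0) = (7, 3, 3)
w2 = Kw1 = (7·7 + 3·3 + 3·3; 3·7 + 10·3 + 3·3; 3·7 + 3·3 + 8·3) = (67, 60, 54)
w3 = Kw2 = (811, 963, 813)
Kw3 = (11005, 14502, 11826)
w3·Kw3 = 811·11005 + 963·14502 + 813·11826 = 32505019; w3·w3 = 811·811 + 963·963 + 813·813 = 2246059
λ ≈ 32505019/2246059 = 14.47202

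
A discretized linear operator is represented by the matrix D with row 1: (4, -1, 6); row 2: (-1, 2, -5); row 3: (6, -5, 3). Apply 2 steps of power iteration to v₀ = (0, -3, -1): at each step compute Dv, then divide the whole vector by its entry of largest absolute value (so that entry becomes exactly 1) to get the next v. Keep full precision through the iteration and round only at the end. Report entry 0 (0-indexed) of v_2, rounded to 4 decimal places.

Dv0 = (-3.00000, -1.00000, 12.00000); divide by 12.00000 → v1 = (-0.25000, -0.08333, 1.00000)
Dv1 = (5.08333, -4.91667, 1.91667); divide by 5.08333 → v2 = (1.00000, -0.96721, 0.37705)
Requested entry of v2: 61/61 = 1.0000

1.0000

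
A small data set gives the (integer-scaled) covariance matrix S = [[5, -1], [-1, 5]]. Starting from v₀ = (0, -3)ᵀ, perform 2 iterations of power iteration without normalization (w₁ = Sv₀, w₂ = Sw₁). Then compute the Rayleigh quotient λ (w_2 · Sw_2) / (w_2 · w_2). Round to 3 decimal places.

5.670

w1 = Sv₀ = (3, -15)
w2 = Sw1 = (30, -78)
Sw2 = (228, -420)
w2·Sw2 = 30·228 + (-78)·(-420) = 39600; w2·w2 = 30·30 + (-78)·(-78) = 6984
λ ≈ 39600/6984 = 5.670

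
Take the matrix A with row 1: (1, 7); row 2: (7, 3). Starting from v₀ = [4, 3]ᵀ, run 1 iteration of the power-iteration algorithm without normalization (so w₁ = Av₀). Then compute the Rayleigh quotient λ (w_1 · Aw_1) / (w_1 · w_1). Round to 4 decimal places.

w1 = Av₀ = (1·4 + 7·3; 7·4 + 3·3) = (25, 37)
Aw1 = (284, 286)
w1·Aw1 = 25·284 + 37·286 = 17682; w1·w1 = 25·25 + 37·37 = 1994
λ ≈ 17682/1994 = 8.8676

λ ≈ 8.8676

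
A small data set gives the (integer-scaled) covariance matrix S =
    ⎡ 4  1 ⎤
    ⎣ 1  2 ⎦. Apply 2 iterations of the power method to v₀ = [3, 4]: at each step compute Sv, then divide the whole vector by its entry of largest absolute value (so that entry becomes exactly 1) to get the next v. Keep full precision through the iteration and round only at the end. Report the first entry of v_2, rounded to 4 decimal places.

1.0000

Sv0 = (16.00000, 11.00000); divide by 16.00000 → v1 = (1.00000, 0.68750)
Sv1 = (4.68750, 2.37500); divide by 4.68750 → v2 = (1.00000, 0.50667)
Requested entry of v2: 75/75 = 1.0000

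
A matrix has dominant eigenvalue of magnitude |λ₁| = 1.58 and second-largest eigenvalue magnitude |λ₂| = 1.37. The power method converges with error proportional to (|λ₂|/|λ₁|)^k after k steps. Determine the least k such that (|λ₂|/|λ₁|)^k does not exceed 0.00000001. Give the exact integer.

|λ₂/λ₁| = 1.37/1.58 = 0.86709
Need k ≥ ln(0.00000001) / ln(0.86709) = -18.4207 / -0.1426 ≈ 129.165
Smallest integer k satisfying the bound: 130

130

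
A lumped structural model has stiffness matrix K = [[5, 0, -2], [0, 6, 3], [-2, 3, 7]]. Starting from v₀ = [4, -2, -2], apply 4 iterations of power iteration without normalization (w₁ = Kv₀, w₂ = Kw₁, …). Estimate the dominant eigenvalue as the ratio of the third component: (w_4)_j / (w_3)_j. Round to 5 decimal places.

w1 = Kv₀ = (5·4 + 0·(-2) + (-2)·(-2); 0·4 + 6·(-2) + 3·(-2); (-2)·4 + 3·(-2) + 7·(-2)) = (24, -18, -28)
w2 = Kw1 = (5·24 + 0·(-18) + (-2)·(-28); 0·24 + 6·(-18) + 3·(-28); (-2)·24 + 3·(-18) + 7·(-28)) = (176, -192, -298)
w3 = Kw2 = (1476, -2046, -3014)
w4 = Kw3 = (13408, -21318, -30188)
Ratio at component: -30188 / -3014 = 10.01593

10.01593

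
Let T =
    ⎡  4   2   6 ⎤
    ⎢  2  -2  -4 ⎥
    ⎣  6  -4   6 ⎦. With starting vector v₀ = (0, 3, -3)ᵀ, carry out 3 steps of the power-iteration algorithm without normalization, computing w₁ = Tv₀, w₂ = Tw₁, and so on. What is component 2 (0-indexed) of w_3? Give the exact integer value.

w1 = Tv₀ = (-12, 6, -30)
w2 = Tw1 = (-216, 84, -276)
w3 = Tw2 = (-2352, 504, -3288)
The requested component of w3 is -3288.

-3288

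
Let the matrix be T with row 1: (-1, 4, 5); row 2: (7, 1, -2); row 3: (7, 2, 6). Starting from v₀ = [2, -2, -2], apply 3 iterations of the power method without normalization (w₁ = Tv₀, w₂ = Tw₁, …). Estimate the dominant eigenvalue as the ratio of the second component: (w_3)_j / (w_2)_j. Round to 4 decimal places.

w1 = Tv₀ = (-20, 16, -2)
w2 = Tw1 = (74, -120, -120)
w3 = Tw2 = (-1154, 638, -442)
Ratio at component: 638 / -120 = -5.3167

λ ≈ -5.3167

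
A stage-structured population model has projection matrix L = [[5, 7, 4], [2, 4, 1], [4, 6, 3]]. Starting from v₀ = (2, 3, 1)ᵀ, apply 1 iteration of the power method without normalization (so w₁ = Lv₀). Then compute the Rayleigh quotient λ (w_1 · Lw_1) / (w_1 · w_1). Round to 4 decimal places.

w1 = Lv₀ = (35, 17, 29)
Lw1 = (410, 167, 329)
w1·Lw1 = 35·410 + 17·167 + 29·329 = 26730; w1·w1 = 35·35 + 17·17 + 29·29 = 2355
λ ≈ 26730/2355 = 11.3503

λ ≈ 11.3503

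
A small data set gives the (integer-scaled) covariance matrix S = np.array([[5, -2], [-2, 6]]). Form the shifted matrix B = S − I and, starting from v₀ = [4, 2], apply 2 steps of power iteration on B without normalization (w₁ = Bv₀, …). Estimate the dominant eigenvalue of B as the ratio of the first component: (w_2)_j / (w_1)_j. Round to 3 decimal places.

μ ≈ 3.667

B = S − I has rows (4, -2); (-2, 5)
w1 = Bv₀ = (4·4 + (-2)·2; (-2)·4 + 5·2) = (12, 2)
w2 = Bw1 = (4·12 + (-2)·2; (-2)·12 + 5·2) = (44, -14)
Ratio: 44/12 = 3.667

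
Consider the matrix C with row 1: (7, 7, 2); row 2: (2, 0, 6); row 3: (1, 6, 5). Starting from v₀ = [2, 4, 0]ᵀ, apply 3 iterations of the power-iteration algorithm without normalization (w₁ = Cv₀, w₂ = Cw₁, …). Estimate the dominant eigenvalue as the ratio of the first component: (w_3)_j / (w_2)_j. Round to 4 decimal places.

w1 = Cv₀ = (42, 4, 26)
w2 = Cw1 = (374, 240, 196)
w3 = Cw2 = (4690, 1924, 2794)
Ratio at component: 4690 / 374 = 12.5401

λ ≈ 12.5401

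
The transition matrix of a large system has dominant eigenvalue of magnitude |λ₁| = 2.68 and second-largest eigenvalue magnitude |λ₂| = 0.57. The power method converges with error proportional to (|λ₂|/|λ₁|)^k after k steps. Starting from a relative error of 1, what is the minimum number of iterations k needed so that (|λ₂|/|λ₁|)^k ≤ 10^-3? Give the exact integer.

|λ₂/λ₁| = 0.57/2.68 = 0.21269
Need k ≥ ln(10^-3) / ln(0.21269) = -6.9078 / -1.5479 ≈ 4.463
Smallest integer k satisfying the bound: 5

5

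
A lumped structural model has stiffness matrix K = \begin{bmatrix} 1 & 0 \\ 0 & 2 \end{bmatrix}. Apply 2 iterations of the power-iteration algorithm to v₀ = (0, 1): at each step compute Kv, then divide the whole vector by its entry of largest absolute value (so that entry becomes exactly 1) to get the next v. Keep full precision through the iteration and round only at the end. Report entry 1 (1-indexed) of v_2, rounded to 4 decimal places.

Kv0 = (0.00000, 2.00000); divide by 2.00000 → v1 = (0.00000, 1.00000)
Kv1 = (0.00000, 2.00000); divide by 2.00000 → v2 = (0.00000, 1.00000)
Requested entry of v2: 0/4 = 0.0000

0.0000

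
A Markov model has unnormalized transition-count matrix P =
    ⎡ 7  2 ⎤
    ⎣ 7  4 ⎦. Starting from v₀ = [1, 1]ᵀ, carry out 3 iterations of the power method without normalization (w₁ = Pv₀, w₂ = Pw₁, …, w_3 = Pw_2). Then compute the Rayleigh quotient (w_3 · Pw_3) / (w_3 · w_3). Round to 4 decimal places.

w1 = Pv₀ = (7·1 + 2·1; 7·1 + 4·1) = (9, 11)
w2 = Pw1 = (7·9 + 2·11; 7·9 + 4·11) = (85, 107)
w3 = Pw2 = (809, 1023)
Pw3 = (7709, 9755)
w3·Pw3 = 809·7709 + 1023·9755 = 16215946; w3·w3 = 809·809 + 1023·1023 = 1701010
λ ≈ 16215946/1701010 = 9.5331

λ ≈ 9.5331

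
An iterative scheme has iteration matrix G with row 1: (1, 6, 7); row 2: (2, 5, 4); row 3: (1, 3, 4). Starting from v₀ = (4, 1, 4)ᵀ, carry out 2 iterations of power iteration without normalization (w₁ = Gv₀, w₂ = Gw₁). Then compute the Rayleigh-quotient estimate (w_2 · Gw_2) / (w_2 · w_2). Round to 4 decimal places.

10.1141

w1 = Gv₀ = (1·4 + 6·1 + 7·4; 2·4 + 5·1 + 4·4; 1·4 + 3·1 + 4·4) = (38, 29, 23)
w2 = Gw1 = (1·38 + 6·29 + 7·23; 2·38 + 5·29 + 4·23; 1·38 + 3·29 + 4·23) = (373, 313, 217)
Gw2 = (3770, 3179, 2180)
w2·Gw2 = 373·3770 + 313·3179 + 217·2180 = 2874297; w2·w2 = 373·373 + 313·313 + 217·217 = 284187
λ ≈ 2874297/284187 = 10.1141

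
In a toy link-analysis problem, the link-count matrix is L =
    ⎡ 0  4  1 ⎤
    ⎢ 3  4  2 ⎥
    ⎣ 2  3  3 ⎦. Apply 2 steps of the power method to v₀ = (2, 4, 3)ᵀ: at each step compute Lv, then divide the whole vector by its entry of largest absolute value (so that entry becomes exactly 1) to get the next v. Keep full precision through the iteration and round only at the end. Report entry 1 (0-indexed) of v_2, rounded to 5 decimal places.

Lv0 = (19.000000, 28.000000, 25.000000); divide by 28.000000 → v1 = (0.678571, 1.000000, 0.892857)
Lv1 = (4.892857, 7.821429, 7.035714); divide by 7.821429 → v2 = (0.625571, 1.000000, 0.899543)
Requested entry of v2: 219/219 = 1.00000

1.00000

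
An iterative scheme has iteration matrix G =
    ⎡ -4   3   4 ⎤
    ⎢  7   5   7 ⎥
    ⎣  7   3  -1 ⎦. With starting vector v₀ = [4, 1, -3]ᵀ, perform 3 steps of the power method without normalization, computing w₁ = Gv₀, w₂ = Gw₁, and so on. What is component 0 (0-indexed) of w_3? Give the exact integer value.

w1 = Gv₀ = ((-4)·4 + 3·1 + 4·(-3); 7·4 + 5·1 + 7·(-3); 7·4 + 3·1 + (-1)·(-3)) = (-25, 12, 34)
w2 = Gw1 = ((-4)·(-25) + 3·12 + 4·34; 7·(-25) + 5·12 + 7·34; 7·(-25) + 3·12 + (-1)·34) = (272, 123, -173)
w3 = Gw2 = (-1411, 1308, 2446)
The requested component of w3 is -1411.

-1411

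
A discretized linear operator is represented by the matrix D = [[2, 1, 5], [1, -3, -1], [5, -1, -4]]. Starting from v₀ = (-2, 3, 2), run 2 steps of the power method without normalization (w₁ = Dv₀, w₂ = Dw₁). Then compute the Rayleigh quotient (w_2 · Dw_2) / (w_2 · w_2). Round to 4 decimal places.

-7.1678

w1 = Dv₀ = (9, -13, -21)
w2 = Dw1 = (-100, 69, 142)
Dw2 = (579, -449, -1137)
w2·Dw2 = (-100)·579 + 69·(-449) + 142·(-1137) = -250335; w2·w2 = (-100)·(-100) + 69·69 + 142·142 = 34925
λ ≈ -250335/34925 = -7.1678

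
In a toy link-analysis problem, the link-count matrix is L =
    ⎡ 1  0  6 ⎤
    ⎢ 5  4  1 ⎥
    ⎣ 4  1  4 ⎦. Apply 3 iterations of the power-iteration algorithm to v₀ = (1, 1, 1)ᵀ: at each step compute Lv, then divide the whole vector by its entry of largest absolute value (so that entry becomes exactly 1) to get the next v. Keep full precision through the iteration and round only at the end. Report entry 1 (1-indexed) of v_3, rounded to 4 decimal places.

0.7063

Lv0 = (7.00000, 10.00000, 9.00000); divide by 10.00000 → v1 = (0.70000, 1.00000, 0.90000)
Lv1 = (6.10000, 8.40000, 7.40000); divide by 8.40000 → v2 = (0.72619, 1.00000, 0.88095)
Lv2 = (6.01190, 8.51190, 7.42857); divide by 8.51190 → v3 = (0.70629, 1.00000, 0.87273)
Requested entry of v3: 505/715 = 0.7063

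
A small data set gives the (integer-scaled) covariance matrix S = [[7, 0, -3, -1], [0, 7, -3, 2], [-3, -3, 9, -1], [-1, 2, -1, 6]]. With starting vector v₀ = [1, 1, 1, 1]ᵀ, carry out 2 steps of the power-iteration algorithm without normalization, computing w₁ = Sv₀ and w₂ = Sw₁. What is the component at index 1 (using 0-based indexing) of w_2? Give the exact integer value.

48

w1 = Sv₀ = (7·1 + 0·1 + (-3)·1 + (-1)·1; 0·1 + 7·1 + (-3)·1 + 2·1; (-3)·1 + (-3)·1 + 9·1 + (-1)·1; (-1)·1 + 2·1 + (-1)·1 + 6·1) = (3, 6, 2, 6)
w2 = Sw1 = (7·3 + 0·6 + (-3)·2 + (-1)·6; 0·3 + 7·6 + (-3)·2 + 2·6; (-3)·3 + (-3)·6 + 9·2 + (-1)·6; (-1)·3 + 2·6 + (-1)·2 + 6·6) = (9, 48, -15, 43)
The requested component of w2 is 48.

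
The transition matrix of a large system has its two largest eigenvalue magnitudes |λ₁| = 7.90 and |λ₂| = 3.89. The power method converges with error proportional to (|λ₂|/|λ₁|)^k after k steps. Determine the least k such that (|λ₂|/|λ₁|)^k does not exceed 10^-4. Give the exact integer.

|λ₂/λ₁| = 3.89/7.90 = 0.49241
Need k ≥ ln(10^-4) / ln(0.49241) = -9.2103 / -0.7085 ≈ 13.001
Smallest integer k satisfying the bound: 14

14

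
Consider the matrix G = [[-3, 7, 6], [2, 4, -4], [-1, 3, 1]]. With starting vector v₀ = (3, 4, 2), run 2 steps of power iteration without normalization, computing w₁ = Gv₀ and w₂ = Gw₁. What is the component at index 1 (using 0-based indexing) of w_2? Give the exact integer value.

w1 = Gv₀ = ((-3)·3 + 7·4 + 6·2; 2·3 + 4·4 + (-4)·2; (-1)·3 + 3·4 + 1·2) = (31, 14, 11)
w2 = Gw1 = ((-3)·31 + 7·14 + 6·11; 2·31 + 4·14 + (-4)·11; (-1)·31 + 3·14 + 1·11) = (71, 74, 22)
The requested component of w2 is 74.

74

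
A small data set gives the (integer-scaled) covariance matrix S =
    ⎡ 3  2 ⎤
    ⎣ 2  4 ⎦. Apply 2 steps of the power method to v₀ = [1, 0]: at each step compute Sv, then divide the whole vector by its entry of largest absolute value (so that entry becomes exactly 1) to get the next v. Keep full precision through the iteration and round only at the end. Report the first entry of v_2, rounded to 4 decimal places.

0.9286

Sv0 = (3.00000, 2.00000); divide by 3.00000 → v1 = (1.00000, 0.66667)
Sv1 = (4.33333, 4.66667); divide by 4.66667 → v2 = (0.92857, 1.00000)
Requested entry of v2: 13/14 = 0.9286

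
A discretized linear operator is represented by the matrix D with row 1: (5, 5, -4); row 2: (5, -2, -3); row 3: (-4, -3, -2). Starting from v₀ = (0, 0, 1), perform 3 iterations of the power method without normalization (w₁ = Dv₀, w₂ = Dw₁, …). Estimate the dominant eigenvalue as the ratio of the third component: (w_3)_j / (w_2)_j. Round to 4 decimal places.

w1 = Dv₀ = (5·0 + 5·0 + (-4)·1; 5·0 + (-2)·0 + (-3)·1; (-4)·0 + (-3)·0 + (-2)·1) = (-4, -3, -2)
w2 = Dw1 = (5·(-4) + 5·(-3) + (-4)·(-2); 5·(-4) + (-2)·(-3) + (-3)·(-2); (-4)·(-4) + (-3)·(-3) + (-2)·(-2)) = (-27, -8, 29)
w3 = Dw2 = (-291, -206, 74)
Ratio at component: 74 / 29 = 2.5517

2.5517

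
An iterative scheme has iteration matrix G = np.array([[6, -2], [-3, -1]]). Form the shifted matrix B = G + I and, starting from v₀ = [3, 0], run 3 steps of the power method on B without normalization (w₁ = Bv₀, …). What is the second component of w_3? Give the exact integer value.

-495

B = G + I has rows (7, -2); (-3, 0)
w1 = Bv₀ = (21, -9)
w2 = Bw1 = (165, -63)
w3 = Bw2 = (1281, -495)
Requested component of w3: -495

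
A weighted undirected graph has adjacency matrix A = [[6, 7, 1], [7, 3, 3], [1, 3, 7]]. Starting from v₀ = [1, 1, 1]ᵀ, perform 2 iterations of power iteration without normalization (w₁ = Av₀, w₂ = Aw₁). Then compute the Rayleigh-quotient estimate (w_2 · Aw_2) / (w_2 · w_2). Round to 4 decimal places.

λ ≈ 12.8889

w1 = Av₀ = (6·1 + 7·1 + 1·1; 7·1 + 3·1 + 3·1; 1·1 + 3·1 + 7·1) = (14, 13, 11)
w2 = Aw1 = (6·14 + 7·13 + 1·11; 7·14 + 3·13 + 3·11; 1·14 + 3·13 + 7·11) = (186, 170, 130)
Aw2 = (2436, 2202, 1606)
w2·Aw2 = 186·2436 + 170·2202 + 130·1606 = 1036216; w2·w2 = 186·186 + 170·170 + 130·130 = 80396
λ ≈ 1036216/80396 = 12.8889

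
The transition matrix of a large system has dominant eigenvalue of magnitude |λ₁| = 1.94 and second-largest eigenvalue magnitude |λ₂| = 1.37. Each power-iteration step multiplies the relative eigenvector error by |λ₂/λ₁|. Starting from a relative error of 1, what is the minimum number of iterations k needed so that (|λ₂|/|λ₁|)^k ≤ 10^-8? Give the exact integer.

|λ₂/λ₁| = 1.37/1.94 = 0.70619
Need k ≥ ln(10^-8) / ln(0.70619) = -18.4207 / -0.3479 ≈ 52.952
Smallest integer k satisfying the bound: 53

53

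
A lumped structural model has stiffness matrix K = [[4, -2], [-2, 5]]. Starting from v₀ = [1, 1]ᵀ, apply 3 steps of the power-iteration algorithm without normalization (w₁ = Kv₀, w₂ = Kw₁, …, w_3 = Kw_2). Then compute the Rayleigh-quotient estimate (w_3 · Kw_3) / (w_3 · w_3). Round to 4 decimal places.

5.9510

w1 = Kv₀ = (4·1 + (-2)·1; (-2)·1 + 5·1) = (2, 3)
w2 = Kw1 = (4·2 + (-2)·3; (-2)·2 + 5·3) = (2, 11)
w3 = Kw2 = (-14, 51)
Kw3 = (-158, 283)
w3·Kw3 = (-14)·(-158) + 51·283 = 16645; w3·w3 = (-14)·(-14) + 51·51 = 2797
λ ≈ 16645/2797 = 5.9510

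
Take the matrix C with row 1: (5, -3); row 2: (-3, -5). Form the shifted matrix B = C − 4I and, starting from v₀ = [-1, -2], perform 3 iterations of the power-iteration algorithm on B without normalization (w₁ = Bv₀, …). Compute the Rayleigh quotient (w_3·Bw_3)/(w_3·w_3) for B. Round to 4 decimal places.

B = C − 4I has rows (1, -3); (-3, -9)
w1 = Bv₀ = (1·(-1) + (-3)·(-2); (-3)·(-1) + (-9)·(-2)) = (5, 21)
w2 = Bw1 = (1·5 + (-3)·21; (-3)·5 + (-9)·21) = (-58, -204)
w3 = Bw2 = (554, 2010)
Bw3 = (-5476, -19752)
w3·Bw3 = -42735224; w3·w3 = 4347016; μ ≈ -42735224/4347016 = -9.8309

μ ≈ -9.8309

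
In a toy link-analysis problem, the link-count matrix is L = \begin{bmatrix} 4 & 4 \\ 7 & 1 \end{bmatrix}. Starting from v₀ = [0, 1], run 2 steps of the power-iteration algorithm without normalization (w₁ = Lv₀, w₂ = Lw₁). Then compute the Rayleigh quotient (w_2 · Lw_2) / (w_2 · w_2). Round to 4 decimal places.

w1 = Lv₀ = (4·0 + 4·1; 7·0 + 1·1) = (4, 1)
w2 = Lw1 = (4·4 + 4·1; 7·4 + 1·1) = (20, 29)
Lw2 = (196, 169)
w2·Lw2 = 20·196 + 29·169 = 8821; w2·w2 = 20·20 + 29·29 = 1241
λ ≈ 8821/1241 = 7.1080

λ ≈ 7.1080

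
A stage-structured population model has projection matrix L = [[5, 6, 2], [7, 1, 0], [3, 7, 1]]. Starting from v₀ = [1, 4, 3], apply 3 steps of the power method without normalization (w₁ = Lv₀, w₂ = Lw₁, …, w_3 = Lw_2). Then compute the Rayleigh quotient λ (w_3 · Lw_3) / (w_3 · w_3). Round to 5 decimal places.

10.73962

w1 = Lv₀ = (5·1 + 6·4 + 2·3; 7·1 + 1·4 + 0·3; 3·1 + 7·4 + 1·3) = (35, 11, 34)
w2 = Lw1 = (5·35 + 6·11 + 2·34; 7·35 + 1·11 + 0·34; 3·35 + 7·11 + 1·34) = (309, 256, 216)
w3 = Lw2 = (3513, 2419, 2935)
Lw3 = (37949, 27010, 30407)
w3·Lw3 = 3513·37949 + 2419·27010 + 2935·30407 = 287896572; w3·w3 = 3513·3513 + 2419·2419 + 2935·2935 = 26806955
λ ≈ 287896572/26806955 = 10.73962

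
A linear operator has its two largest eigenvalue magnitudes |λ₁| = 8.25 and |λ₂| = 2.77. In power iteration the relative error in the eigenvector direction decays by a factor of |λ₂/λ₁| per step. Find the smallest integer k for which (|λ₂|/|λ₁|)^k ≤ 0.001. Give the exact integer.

7

|λ₂/λ₁| = 2.77/8.25 = 0.33576
Need k ≥ ln(0.001) / ln(0.33576) = -6.9078 / -1.0914 ≈ 6.329
Smallest integer k satisfying the bound: 7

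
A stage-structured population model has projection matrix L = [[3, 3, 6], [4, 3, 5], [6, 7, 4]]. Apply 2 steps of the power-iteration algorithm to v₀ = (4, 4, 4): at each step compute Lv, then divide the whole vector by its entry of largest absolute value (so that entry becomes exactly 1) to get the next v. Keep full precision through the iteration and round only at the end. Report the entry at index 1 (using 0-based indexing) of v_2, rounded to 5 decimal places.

Lv0 = (48.000000, 48.000000, 68.000000); divide by 68.000000 → v1 = (0.705882, 0.705882, 1.000000)
Lv1 = (10.235294, 9.941176, 13.176471); divide by 13.176471 → v2 = (0.776786, 0.754464, 1.000000)
Requested entry of v2: 676/896 = 0.75446

0.75446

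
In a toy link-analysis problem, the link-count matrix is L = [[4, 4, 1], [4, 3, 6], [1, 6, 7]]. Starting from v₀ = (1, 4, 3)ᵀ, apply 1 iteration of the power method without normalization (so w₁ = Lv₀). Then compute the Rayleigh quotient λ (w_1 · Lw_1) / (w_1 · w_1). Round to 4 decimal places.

λ ≈ 12.5062

w1 = Lv₀ = (4·1 + 4·4 + 1·3; 4·1 + 3·4 + 6·3; 1·1 + 6·4 + 7·3) = (23, 34, 46)
Lw1 = (274, 470, 549)
w1·Lw1 = 23·274 + 34·470 + 46·549 = 47536; w1·w1 = 23·23 + 34·34 + 46·46 = 3801
λ ≈ 47536/3801 = 12.5062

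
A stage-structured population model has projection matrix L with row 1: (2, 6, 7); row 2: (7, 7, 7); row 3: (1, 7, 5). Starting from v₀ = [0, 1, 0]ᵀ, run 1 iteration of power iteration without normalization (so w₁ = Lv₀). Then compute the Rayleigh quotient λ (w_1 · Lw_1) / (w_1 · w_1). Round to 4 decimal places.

16.6269

w1 = Lv₀ = (2·0 + 6·1 + 7·0; 7·0 + 7·1 + 7·0; 1·0 + 7·1 + 5·0) = (6, 7, 7)
Lw1 = (103, 140, 90)
w1·Lw1 = 6·103 + 7·140 + 7·90 = 2228; w1·w1 = 6·6 + 7·7 + 7·7 = 134
λ ≈ 2228/134 = 16.6269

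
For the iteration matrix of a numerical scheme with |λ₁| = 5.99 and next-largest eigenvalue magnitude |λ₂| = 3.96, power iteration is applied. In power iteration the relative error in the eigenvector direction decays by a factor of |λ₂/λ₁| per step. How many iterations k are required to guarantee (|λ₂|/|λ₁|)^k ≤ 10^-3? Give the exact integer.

17

|λ₂/λ₁| = 3.96/5.99 = 0.66110
Need k ≥ ln(10^-3) / ln(0.66110) = -6.9078 / -0.4138 ≈ 16.692
Smallest integer k satisfying the bound: 17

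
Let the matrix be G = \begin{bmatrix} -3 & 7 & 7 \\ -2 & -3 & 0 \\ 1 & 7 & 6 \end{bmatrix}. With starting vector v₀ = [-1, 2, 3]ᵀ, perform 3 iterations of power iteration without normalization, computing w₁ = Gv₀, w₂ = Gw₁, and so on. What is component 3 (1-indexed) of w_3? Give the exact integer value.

w1 = Gv₀ = ((-3)·(-1) + 7·2 + 7·3; (-2)·(-1) + (-3)·2 + 0·3; 1·(-1) + 7·2 + 6·3) = (38, -4, 31)
w2 = Gw1 = ((-3)·38 + 7·(-4) + 7·31; (-2)·38 + (-3)·(-4) + 0·31; 1·38 + 7·(-4) + 6·31) = (75, -64, 196)
w3 = Gw2 = (699, 42, 803)
The requested component of w3 is 803.

803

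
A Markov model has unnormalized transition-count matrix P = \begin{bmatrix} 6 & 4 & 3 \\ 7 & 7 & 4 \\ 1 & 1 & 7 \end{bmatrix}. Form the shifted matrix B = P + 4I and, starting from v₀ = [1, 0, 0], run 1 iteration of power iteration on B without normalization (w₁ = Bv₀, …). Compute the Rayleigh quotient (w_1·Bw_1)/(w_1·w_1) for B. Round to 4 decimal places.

B = P + 4I has rows (10, 4, 3); (7, 11, 4); (1, 1, 11)
w1 = Bv₀ = (10·1 + 4·0 + 3·0; 7·1 + 11·0 + 4·0; 1·1 + 1·0 + 11·0) = (10, 7, 1)
Bw1 = (131, 151, 28)
w1·Bw1 = 2395; w1·w1 = 150; μ ≈ 2395/150 = 15.9667

μ ≈ 15.9667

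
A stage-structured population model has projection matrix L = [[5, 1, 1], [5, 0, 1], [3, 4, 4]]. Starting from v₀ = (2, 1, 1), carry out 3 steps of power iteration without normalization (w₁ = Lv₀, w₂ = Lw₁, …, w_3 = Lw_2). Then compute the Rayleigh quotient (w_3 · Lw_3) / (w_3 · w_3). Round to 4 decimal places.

λ ≈ 7.7218

w1 = Lv₀ = (12, 11, 14)
w2 = Lw1 = (85, 74, 136)
w3 = Lw2 = (635, 561, 1095)
Lw3 = (4831, 4270, 8529)
w3·Lw3 = 635·4831 + 561·4270 + 1095·8529 = 14802410; w3·w3 = 635·635 + 561·561 + 1095·1095 = 1916971
λ ≈ 14802410/1916971 = 7.7218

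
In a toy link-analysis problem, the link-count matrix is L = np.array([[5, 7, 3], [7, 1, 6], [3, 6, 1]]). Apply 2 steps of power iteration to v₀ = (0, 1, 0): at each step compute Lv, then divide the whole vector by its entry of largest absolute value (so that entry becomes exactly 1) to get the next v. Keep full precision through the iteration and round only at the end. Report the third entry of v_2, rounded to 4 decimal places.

0.3837

Lv0 = (7.00000, 1.00000, 6.00000); divide by 7.00000 → v1 = (1.00000, 0.14286, 0.85714)
Lv1 = (8.57143, 12.28571, 4.71429); divide by 12.28571 → v2 = (0.69767, 1.00000, 0.38372)
Requested entry of v2: 33/86 = 0.3837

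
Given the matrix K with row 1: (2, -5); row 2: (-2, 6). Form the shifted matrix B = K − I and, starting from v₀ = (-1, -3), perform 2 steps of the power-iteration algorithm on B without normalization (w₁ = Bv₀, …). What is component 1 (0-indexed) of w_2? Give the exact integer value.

-93

B = K − I has rows (1, -5); (-2, 5)
w1 = Bv₀ = (1·(-1) + (-5)·(-3); (-2)·(-1) + 5·(-3)) = (14, -13)
w2 = Bw1 = (1·14 + (-5)·(-13); (-2)·14 + 5·(-13)) = (79, -93)
Requested component of w2: -93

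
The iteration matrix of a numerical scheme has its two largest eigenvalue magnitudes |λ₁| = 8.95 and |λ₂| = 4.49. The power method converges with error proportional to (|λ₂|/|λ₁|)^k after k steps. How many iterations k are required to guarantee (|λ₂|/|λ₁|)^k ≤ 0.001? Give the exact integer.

11

|λ₂/λ₁| = 4.49/8.95 = 0.50168
Need k ≥ ln(0.001) / ln(0.50168) = -6.9078 / -0.6898 ≈ 10.014
Smallest integer k satisfying the bound: 11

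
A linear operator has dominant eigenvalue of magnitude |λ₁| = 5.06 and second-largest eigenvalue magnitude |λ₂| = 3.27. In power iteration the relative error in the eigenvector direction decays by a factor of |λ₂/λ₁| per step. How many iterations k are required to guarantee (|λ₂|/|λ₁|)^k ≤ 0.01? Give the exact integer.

11

|λ₂/λ₁| = 3.27/5.06 = 0.64625
Need k ≥ ln(0.01) / ln(0.64625) = -4.6052 / -0.4366 ≈ 10.548
Smallest integer k satisfying the bound: 11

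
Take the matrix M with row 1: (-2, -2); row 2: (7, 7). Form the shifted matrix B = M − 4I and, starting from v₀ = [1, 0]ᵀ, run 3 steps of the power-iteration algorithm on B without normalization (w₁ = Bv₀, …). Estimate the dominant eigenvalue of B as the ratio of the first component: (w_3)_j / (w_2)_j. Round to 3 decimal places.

B = M − 4I has rows (-6, -2); (7, 3)
w1 = Bv₀ = (-6, 7)
w2 = Bw1 = (22, -21)
w3 = Bw2 = (-90, 91)
Ratio: -90/22 = -4.091

-4.091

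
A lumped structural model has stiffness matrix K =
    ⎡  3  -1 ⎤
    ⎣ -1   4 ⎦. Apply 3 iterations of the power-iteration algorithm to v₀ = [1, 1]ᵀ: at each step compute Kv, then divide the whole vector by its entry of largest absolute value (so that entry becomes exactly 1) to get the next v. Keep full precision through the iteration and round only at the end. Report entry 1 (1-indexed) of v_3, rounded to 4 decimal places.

-0.0270

Kv0 = (2.00000, 3.00000); divide by 3.00000 → v1 = (0.66667, 1.00000)
Kv1 = (1.00000, 3.33333); divide by 3.33333 → v2 = (0.30000, 1.00000)
Kv2 = (-0.10000, 3.70000); divide by 3.70000 → v3 = (-0.02703, 1.00000)
Requested entry of v3: -1/37 = -0.0270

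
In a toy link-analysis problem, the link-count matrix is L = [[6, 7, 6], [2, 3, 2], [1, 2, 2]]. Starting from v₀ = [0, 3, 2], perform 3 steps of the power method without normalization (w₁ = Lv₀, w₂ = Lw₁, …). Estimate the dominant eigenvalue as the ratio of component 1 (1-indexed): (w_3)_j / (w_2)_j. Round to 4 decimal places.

9.8653

w1 = Lv₀ = (33, 13, 10)
w2 = Lw1 = (349, 125, 79)
w3 = Lw2 = (3443, 1231, 757)
Ratio at component: 3443 / 349 = 9.8653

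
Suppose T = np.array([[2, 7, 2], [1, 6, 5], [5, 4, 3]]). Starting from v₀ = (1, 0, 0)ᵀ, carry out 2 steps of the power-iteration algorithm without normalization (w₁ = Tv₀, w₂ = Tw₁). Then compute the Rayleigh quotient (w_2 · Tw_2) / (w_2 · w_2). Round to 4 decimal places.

w1 = Tv₀ = (2, 1, 5)
w2 = Tw1 = (21, 33, 29)
Tw2 = (331, 364, 324)
w2·Tw2 = 21·331 + 33·364 + 29·324 = 28359; w2·w2 = 21·21 + 33·33 + 29·29 = 2371
λ ≈ 28359/2371 = 11.9608

11.9608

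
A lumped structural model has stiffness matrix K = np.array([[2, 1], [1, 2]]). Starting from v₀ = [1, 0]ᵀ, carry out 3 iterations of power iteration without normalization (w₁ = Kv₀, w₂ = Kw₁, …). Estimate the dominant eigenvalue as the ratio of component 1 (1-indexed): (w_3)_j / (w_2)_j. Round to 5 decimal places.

2.80000

w1 = Kv₀ = (2·1 + 1·0; 1·1 + 2·0) = (2, 1)
w2 = Kw1 = (2·2 + 1·1; 1·2 + 2·1) = (5, 4)
w3 = Kw2 = (14, 13)
Ratio at component: 14 / 5 = 2.80000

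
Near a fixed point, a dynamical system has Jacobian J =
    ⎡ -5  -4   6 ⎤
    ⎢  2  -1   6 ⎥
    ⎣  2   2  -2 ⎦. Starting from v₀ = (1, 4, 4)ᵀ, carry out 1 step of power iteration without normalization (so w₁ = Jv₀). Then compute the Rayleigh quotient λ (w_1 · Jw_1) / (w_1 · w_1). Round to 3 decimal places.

w1 = Jv₀ = ((-5)·1 + (-4)·4 + 6·4; 2·1 + (-1)·4 + 6·4; 2·1 + 2·4 + (-2)·4) = (3, 22, 2)
Jw1 = (-91, -4, 46)
w1·Jw1 = 3·(-91) + 22·(-4) + 2·46 = -269; w1·w1 = 3·3 + 22·22 + 2·2 = 497
λ ≈ -269/497 = -0.541

-0.541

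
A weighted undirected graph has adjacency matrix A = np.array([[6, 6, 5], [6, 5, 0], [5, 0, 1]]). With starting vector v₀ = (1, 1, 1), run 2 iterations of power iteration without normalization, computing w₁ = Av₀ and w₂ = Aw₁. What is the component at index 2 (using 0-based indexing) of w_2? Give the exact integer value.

w1 = Av₀ = (6·1 + 6·1 + 5·1; 6·1 + 5·1 + 0·1; 5·1 + 0·1 + 1·1) = (17, 11, 6)
w2 = Aw1 = (6·17 + 6·11 + 5·6; 6·17 + 5·11 + 0·6; 5·17 + 0·11 + 1·6) = (198, 157, 91)
The requested component of w2 is 91.

91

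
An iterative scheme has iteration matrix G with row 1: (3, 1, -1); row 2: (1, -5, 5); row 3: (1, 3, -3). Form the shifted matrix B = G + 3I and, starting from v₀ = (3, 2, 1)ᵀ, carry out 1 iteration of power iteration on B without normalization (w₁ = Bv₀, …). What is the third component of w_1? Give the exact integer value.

B = G + 3I has rows (6, 1, -1); (1, -2, 5); (1, 3, 0)
w1 = Bv₀ = (6·3 + 1·2 + (-1)·1; 1·3 + (-2)·2 + 5·1; 1·3 + 3·2 + 0·1) = (19, 4, 9)
Requested component of w1: 9

9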